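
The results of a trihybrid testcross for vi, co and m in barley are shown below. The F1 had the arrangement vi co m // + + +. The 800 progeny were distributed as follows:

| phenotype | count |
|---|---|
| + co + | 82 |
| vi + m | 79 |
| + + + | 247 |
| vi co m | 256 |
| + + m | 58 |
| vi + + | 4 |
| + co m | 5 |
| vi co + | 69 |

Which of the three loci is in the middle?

The two rarest classes, + co m and vi + +, are the double crossovers. Comparing them with the parentals, only the vi allele has switched, so vi is the middle locus and the order is m – vi – co.

vi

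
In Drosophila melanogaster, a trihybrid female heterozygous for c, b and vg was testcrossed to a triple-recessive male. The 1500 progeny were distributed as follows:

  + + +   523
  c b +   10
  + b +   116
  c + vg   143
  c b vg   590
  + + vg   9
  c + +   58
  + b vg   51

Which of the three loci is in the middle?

vg

The two most frequent reciprocal classes, + + + and c b vg, are the parental types, so the F1 was + + + / c b vg.
The two rarest classes, + + vg and c b +, are the double crossovers. Comparing them with the parentals, only the vg allele has switched, so vg is the middle locus and the order is b – vg – c.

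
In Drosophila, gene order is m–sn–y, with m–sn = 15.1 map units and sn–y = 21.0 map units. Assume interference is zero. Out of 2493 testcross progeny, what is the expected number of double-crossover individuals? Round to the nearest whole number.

79

Map distances give recombination frequencies of 0.151 and 0.210 for the two intervals.
With no interference, expected double-crossover frequency = 0.151 × 0.210 = 0.03171.
Expected number = 0.03171 × 2493 = 79.05 ≈ 79.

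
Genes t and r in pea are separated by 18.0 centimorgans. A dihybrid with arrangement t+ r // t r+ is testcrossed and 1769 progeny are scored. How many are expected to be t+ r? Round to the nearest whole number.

A map distance of 18.0 centimorgans corresponds to a recombination frequency of 0.180.
The F1 is t+ r / t r+, so t+ r is a parental gamete class with expected frequency (1 − r)/2 = 0.820/2 = 0.4100.
Expected number = 0.4100 × 1769 = 725.29 ≈ 725.

725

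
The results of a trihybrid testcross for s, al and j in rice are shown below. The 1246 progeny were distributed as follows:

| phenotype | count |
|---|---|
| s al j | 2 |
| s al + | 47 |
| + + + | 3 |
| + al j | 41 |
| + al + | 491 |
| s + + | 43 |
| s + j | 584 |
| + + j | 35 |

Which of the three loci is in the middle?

al

The two most frequent reciprocal classes, s + j and + al +, are the parental types, so the F1 was s + j / + al +.
The two rarest classes, s al j and + + +, are the double crossovers. Comparing them with the parentals, only the al allele has switched, so al is the middle locus and the order is s – al – j.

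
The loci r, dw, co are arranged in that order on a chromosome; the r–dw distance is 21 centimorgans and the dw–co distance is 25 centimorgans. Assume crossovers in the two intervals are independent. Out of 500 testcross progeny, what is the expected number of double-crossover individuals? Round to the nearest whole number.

Map distances give recombination frequencies of 0.210 and 0.250 for the two intervals.
With no interference, expected double-crossover frequency = 0.210 × 0.250 = 0.05250.
Expected number = 0.05250 × 500 = 26.25 ≈ 26.

26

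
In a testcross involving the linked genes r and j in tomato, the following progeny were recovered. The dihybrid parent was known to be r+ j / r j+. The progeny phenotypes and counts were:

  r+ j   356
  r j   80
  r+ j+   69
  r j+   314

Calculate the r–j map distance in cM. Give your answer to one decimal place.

18.2 cM

The recombinant classes are r+ j+ and r j: 69 + 80 = 149.
Recombination frequency = 149/819 = 0.1819 ≈ 18.2%, i.e. 18.2 cM.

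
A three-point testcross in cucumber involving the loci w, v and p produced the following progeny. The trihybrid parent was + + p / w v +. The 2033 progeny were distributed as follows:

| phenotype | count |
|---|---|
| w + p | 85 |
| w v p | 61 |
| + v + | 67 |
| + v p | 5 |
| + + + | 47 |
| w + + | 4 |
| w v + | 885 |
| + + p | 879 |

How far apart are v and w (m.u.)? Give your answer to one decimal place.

The two rarest classes, + v p and w + +, are the double crossovers. Comparing them with the parentals, only the v allele has switched, so v is the middle locus and the order is w – v – p.
Crossovers in the w–v interval produce the single-crossover classes w + p and + v + (85 + 67 = 152) plus the double crossovers (9).
RF(w–v) = (152 + 9) / 2033 = 161/2033 = 0.0792 → 7.9 m.u.

7.9 m.u.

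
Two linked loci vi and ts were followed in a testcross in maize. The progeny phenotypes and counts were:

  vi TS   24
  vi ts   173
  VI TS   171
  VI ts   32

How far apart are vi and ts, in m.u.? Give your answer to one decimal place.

The two most frequent classes, VI TS (171) and vi ts (173), are the parental types, so the F1 was VI TS / vi ts.
The recombinant classes are VI ts and vi TS: 32 + 24 = 56.
Recombination frequency = 56/400 = 0.1400 ≈ 14.0%, i.e. 14.0 m.u.

14.0 m.u.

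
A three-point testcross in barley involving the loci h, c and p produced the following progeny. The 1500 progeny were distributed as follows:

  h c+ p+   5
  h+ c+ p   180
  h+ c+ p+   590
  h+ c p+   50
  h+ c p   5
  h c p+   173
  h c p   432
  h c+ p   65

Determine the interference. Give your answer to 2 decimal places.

0.67

The two most frequent reciprocal classes, h+ c+ p+ and h c p, are the parental types, so the F1 was h+ c+ p+ / h c p.
The two rarest classes, h c+ p+ and h+ c p, are the double crossovers. Comparing them with the parentals, only the h allele has switched, so h is the middle locus and the order is p – h – c.
p–h: (353 + 10)/1500 = 0.2420; h–c: (115 + 10)/1500 = 0.0833.
Expected DCO frequency = 0.2420 × 0.0833 ≈ 0.02016; observed = 10/1500 ≈ 0.00667.
Coefficient of coincidence = 0.00667/0.02016 ≈ 0.33; interference = 1 − 0.33 = 0.67.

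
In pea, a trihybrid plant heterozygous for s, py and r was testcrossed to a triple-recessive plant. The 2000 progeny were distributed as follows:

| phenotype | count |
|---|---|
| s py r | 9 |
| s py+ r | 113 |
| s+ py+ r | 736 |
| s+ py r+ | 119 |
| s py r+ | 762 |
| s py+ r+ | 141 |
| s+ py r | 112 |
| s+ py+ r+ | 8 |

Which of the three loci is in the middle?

r

The two most frequent reciprocal classes, s+ py+ r and s py r+, are the parental types, so the F1 was s+ py+ r / s py r+.
The two rarest classes, s+ py+ r+ and s py r, are the double crossovers. Comparing them with the parentals, only the r allele has switched, so r is the middle locus and the order is s – r – py.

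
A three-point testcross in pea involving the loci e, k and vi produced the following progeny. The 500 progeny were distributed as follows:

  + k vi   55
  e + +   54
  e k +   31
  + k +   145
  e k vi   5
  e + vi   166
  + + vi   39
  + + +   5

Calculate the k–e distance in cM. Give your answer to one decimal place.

16.0 cM

The two most frequent reciprocal classes, e + vi and + k +, are the parental types, so the F1 was e + vi / + k +.
The two rarest classes, e k vi and + + +, are the double crossovers. Comparing them with the parentals, only the k allele has switched, so k is the middle locus and the order is e – k – vi.
Crossovers in the e–k interval produce the single-crossover classes + + vi and e k + (39 + 31 = 70) plus the double crossovers (10).
RF(e–k) = (70 + 10) / 500 = 80/500 = 0.1600 → 16.0 cM.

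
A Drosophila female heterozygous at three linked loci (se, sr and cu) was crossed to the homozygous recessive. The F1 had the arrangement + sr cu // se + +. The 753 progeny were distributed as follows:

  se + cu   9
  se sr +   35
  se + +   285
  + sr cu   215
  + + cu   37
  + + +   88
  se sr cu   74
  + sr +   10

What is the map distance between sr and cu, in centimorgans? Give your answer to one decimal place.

12.1 centimorgans

The two rarest classes, + sr + and se + cu, are the double crossovers. Comparing them with the parentals, only the cu allele has switched, so cu is the middle locus and the order is se – cu – sr.
Crossovers in the cu–sr interval produce the single-crossover classes + + cu and se sr + (37 + 35 = 72) plus the double crossovers (19).
RF(cu–sr) = (72 + 19) / 753 = 91/753 = 0.1208 → 12.1 centimorgans.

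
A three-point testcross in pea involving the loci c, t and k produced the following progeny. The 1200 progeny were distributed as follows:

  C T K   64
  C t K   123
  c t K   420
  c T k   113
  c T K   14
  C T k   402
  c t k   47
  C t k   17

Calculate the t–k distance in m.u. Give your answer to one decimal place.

The two most frequent reciprocal classes, C T k and c t K, are the parental types, so the F1 was C T k / c t K.
The two rarest classes, C t k and c T K, are the double crossovers. Comparing them with the parentals, only the t allele has switched, so t is the middle locus and the order is k – t – c.
Crossovers in the k–t interval produce the single-crossover classes C T K and c t k (64 + 47 = 111) plus the double crossovers (31).
RF(k–t) = (111 + 31) / 1200 = 142/1200 = 0.1183 → 11.8 m.u.

11.8 m.u.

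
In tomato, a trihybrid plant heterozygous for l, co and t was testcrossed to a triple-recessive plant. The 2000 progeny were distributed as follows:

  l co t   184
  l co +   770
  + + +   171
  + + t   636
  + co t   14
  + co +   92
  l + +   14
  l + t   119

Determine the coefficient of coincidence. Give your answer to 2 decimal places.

0.61

The two most frequent reciprocal classes, + + t and l co +, are the parental types, so the F1 was + + t / l co +.
The two rarest classes, + co t and l + +, are the double crossovers. Comparing them with the parentals, only the co allele has switched, so co is the middle locus and the order is t – co – l.
t–co: (355 + 28)/2000 = 0.1915; co–l: (211 + 28)/2000 = 0.1195.
Expected DCO frequency = 0.1915 × 0.1195 ≈ 0.02288; observed = 28/2000 ≈ 0.01400.
Coefficient of coincidence = 0.01400/0.02288 ≈ 0.61.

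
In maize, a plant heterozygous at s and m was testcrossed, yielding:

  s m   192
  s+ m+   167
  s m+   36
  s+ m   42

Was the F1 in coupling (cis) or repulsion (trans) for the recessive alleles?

The two most frequent classes are s+ m+ (167) and s m (192); these are the parental (non-recombinant) types.
So the F1 carried s+ m+ on one chromosome and s m on the other — the recessive alleles are on the same chromosome (cis / coupling).

cis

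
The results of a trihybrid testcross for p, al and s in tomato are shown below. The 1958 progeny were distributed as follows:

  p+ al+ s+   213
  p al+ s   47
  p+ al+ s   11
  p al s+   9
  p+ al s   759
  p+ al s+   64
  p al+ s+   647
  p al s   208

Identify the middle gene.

al

The two most frequent reciprocal classes, p+ al s and p al+ s+, are the parental types, so the F1 was p+ al s / p al+ s+.
The two rarest classes, p+ al+ s and p al s+, are the double crossovers. Comparing them with the parentals, only the al allele has switched, so al is the middle locus and the order is s – al – p.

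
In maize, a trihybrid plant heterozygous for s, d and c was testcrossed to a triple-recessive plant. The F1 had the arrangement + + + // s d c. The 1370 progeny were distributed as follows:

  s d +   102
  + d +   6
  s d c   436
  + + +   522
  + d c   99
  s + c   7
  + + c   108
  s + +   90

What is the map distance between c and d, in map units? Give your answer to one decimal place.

16.3 map units

The two rarest classes, + d + and s + c, are the double crossovers. Comparing them with the parentals, only the d allele has switched, so d is the middle locus and the order is s – d – c.
Crossovers in the d–c interval produce the single-crossover classes + + c and s d + (108 + 102 = 210) plus the double crossovers (13).
RF(d–c) = (210 + 13) / 1370 = 223/1370 = 0.1628 → 16.3 map units.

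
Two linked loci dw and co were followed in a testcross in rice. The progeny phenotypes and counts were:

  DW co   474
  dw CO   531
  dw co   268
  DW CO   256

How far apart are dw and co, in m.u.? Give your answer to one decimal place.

34.3 m.u.

The two most frequent classes, DW co (474) and dw CO (531), are the parental types, so the F1 was DW co / dw CO.
The recombinant classes are DW CO and dw co: 256 + 268 = 524.
Recombination frequency = 524/1529 = 0.3427 ≈ 34.3%, i.e. 34.3 m.u.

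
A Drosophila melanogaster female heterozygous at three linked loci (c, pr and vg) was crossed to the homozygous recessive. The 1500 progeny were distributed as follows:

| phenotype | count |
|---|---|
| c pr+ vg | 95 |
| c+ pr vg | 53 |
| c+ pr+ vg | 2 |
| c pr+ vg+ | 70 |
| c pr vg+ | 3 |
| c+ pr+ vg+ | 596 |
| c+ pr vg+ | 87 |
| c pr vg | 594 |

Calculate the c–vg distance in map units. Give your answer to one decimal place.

The two most frequent reciprocal classes, c+ pr+ vg+ and c pr vg, are the parental types, so the F1 was c+ pr+ vg+ / c pr vg.
The two rarest classes, c+ pr+ vg and c pr vg+, are the double crossovers. Comparing them with the parentals, only the vg allele has switched, so vg is the middle locus and the order is c – vg – pr.
Crossovers in the c–vg interval produce the single-crossover classes c pr+ vg+ and c+ pr vg (70 + 53 = 123) plus the double crossovers (5).
RF(c–vg) = (123 + 5) / 1500 = 128/1500 = 0.0853 → 8.5 map units.

8.5 map units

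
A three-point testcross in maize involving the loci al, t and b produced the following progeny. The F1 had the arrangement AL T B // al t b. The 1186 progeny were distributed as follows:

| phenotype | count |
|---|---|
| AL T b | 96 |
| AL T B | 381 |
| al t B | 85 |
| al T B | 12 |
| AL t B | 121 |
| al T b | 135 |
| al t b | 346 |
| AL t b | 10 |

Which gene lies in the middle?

al

The two rarest classes, al T B and AL t b, are the double crossovers. Comparing them with the parentals, only the al allele has switched, so al is the middle locus and the order is b – al – t.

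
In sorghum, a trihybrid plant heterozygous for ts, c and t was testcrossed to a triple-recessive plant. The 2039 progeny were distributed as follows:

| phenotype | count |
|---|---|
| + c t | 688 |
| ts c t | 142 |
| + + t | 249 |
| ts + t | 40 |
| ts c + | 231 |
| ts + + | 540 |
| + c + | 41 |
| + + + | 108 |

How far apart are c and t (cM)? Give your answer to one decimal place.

27.5 cM

The two most frequent reciprocal classes, ts + + and + c t, are the parental types, so the F1 was ts + + / + c t.
The two rarest classes, ts + t and + c +, are the double crossovers. Comparing them with the parentals, only the t allele has switched, so t is the middle locus and the order is c – t – ts.
Crossovers in the c–t interval produce the single-crossover classes ts c + and + + t (231 + 249 = 480) plus the double crossovers (81).
RF(c–t) = (480 + 81) / 2039 = 561/2039 = 0.2751 → 27.5 cM.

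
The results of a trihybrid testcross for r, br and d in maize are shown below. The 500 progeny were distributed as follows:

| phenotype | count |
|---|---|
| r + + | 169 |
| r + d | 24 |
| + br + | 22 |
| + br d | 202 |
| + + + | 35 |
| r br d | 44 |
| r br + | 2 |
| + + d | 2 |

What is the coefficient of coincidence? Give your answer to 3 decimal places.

0.482

The two most frequent reciprocal classes, r + + and + br d, are the parental types, so the F1 was r + + / + br d.
The two rarest classes, r br + and + + d, are the double crossovers. Comparing them with the parentals, only the br allele has switched, so br is the middle locus and the order is r – br – d.
r–br: (79 + 4)/500 = 0.1660; br–d: (46 + 4)/500 = 0.1000.
Expected DCO frequency = 0.1660 × 0.1000 ≈ 0.01660; observed = 4/500 ≈ 0.00800.
Coefficient of coincidence = 0.00800/0.01660 ≈ 0.482.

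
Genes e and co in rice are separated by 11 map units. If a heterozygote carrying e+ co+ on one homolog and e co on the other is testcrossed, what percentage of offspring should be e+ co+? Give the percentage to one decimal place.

A map distance of 11 map units corresponds to a recombination frequency of 0.110.
The F1 is e+ co+ / e co, so e+ co+ is a parental gamete class with expected frequency (1 − r)/2 = 0.890/2 = 0.4450.
That is 0.4450 = 44.5% of the progeny.

44.5%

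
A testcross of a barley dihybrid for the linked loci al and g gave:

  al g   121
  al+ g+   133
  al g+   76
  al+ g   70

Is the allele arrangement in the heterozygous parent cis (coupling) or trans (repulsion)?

cis

The two most frequent classes are al+ g+ (133) and al g (121); these are the parental (non-recombinant) types.
So the F1 carried al+ g+ on one chromosome and al g on the other — the recessive alleles are on the same chromosome (cis / coupling).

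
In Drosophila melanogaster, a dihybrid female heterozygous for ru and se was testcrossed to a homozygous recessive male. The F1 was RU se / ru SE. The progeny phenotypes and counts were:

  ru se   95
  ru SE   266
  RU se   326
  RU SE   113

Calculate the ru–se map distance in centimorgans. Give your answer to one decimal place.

The recombinant classes are RU SE and ru se: 113 + 95 = 208.
Recombination frequency = 208/800 = 0.2600 ≈ 26.0%, i.e. 26.0 centimorgans.

26.0 centimorgans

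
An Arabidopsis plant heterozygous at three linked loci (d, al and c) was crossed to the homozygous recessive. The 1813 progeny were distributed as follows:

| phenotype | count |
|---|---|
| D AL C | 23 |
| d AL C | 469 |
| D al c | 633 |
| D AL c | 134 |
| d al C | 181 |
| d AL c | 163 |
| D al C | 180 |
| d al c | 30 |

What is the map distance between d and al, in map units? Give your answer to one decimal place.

20.3 map units

The two most frequent reciprocal classes, d AL C and D al c, are the parental types, so the F1 was d AL C / D al c.
The two rarest classes, D AL C and d al c, are the double crossovers. Comparing them with the parentals, only the d allele has switched, so d is the middle locus and the order is c – d – al.
Crossovers in the d–al interval produce the single-crossover classes d al C and D AL c (181 + 134 = 315) plus the double crossovers (53).
RF(d–al) = (315 + 53) / 1813 = 368/1813 = 0.2030 → 20.3 map units.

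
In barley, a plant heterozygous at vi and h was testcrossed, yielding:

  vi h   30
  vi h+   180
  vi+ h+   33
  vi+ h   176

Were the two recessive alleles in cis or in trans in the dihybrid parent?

The two most frequent classes are vi+ h (176) and vi h+ (180); these are the parental (non-recombinant) types.
So the F1 carried vi+ h on one chromosome and vi h+ on the other — the recessive alleles are on opposite chromosomes (trans / repulsion).

trans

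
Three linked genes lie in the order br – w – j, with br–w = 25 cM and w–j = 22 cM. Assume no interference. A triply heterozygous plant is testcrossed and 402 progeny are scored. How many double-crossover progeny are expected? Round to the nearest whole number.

Map distances give recombination frequencies of 0.250 and 0.220 for the two intervals.
With no interference, expected double-crossover frequency = 0.250 × 0.220 = 0.05500.
Expected number = 0.05500 × 402 = 22.11 ≈ 22.

22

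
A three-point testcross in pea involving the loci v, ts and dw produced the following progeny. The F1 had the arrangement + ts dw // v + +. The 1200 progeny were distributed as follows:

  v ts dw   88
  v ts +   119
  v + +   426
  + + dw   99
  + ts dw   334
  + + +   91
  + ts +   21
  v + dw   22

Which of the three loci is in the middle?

dw

The two rarest classes, + ts + and v + dw, are the double crossovers. Comparing them with the parentals, only the dw allele has switched, so dw is the middle locus and the order is v – dw – ts.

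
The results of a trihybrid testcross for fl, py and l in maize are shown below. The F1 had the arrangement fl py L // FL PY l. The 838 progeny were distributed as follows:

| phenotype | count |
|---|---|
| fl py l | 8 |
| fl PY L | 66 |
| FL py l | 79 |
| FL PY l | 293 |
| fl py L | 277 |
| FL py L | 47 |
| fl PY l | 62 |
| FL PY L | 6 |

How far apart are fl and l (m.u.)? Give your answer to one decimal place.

The two rarest classes, fl py l and FL PY L, are the double crossovers. Comparing them with the parentals, only the l allele has switched, so l is the middle locus and the order is py – l – fl.
Crossovers in the l–fl interval produce the single-crossover classes FL py L and fl PY l (47 + 62 = 109) plus the double crossovers (14).
RF(l–fl) = (109 + 14) / 838 = 123/838 = 0.1468 → 14.7 m.u.

14.7 m.u.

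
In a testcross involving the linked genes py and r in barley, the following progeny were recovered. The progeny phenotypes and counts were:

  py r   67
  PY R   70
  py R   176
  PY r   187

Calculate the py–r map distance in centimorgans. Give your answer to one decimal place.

The two most frequent classes, PY r (187) and py R (176), are the parental types, so the F1 was PY r / py R.
The recombinant classes are PY R and py r: 70 + 67 = 137.
Recombination frequency = 137/500 = 0.2740 ≈ 27.4%, i.e. 27.4 centimorgans.

27.4 centimorgans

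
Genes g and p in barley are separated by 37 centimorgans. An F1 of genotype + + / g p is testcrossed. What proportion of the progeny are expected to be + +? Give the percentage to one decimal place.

A map distance of 37 centimorgans corresponds to a recombination frequency of 0.370.
The F1 is + + / g p, so + + is a parental gamete class with expected frequency (1 − r)/2 = 0.630/2 = 0.3150.
That is 0.3150 = 31.5% of the progeny.

31.5%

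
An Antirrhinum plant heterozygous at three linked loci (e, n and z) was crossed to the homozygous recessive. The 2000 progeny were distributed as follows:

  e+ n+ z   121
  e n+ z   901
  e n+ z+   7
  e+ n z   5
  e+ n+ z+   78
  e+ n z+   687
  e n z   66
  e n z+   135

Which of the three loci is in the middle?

The two most frequent reciprocal classes, e+ n z+ and e n+ z, are the parental types, so the F1 was e+ n z+ / e n+ z.
The two rarest classes, e+ n z and e n+ z+, are the double crossovers. Comparing them with the parentals, only the z allele has switched, so z is the middle locus and the order is n – z – e.

z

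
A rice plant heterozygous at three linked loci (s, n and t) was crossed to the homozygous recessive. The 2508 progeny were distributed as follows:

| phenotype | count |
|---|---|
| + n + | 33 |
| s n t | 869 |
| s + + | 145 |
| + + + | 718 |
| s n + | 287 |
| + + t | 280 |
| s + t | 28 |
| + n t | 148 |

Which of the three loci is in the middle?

n

The two most frequent reciprocal classes, s n t and + + +, are the parental types, so the F1 was s n t / + + +.
The two rarest classes, s + t and + n +, are the double crossovers. Comparing them with the parentals, only the n allele has switched, so n is the middle locus and the order is t – n – s.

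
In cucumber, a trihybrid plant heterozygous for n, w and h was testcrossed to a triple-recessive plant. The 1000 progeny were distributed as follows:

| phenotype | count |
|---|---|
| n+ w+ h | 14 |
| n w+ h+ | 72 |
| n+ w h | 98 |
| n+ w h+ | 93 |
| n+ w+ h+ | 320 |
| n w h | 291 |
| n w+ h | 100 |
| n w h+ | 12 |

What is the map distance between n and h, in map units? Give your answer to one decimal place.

The two most frequent reciprocal classes, n+ w+ h+ and n w h, are the parental types, so the F1 was n+ w+ h+ / n w h.
The two rarest classes, n+ w+ h and n w h+, are the double crossovers. Comparing them with the parentals, only the h allele has switched, so h is the middle locus and the order is n – h – w.
Crossovers in the n–h interval produce the single-crossover classes n w+ h+ and n+ w h (72 + 98 = 170) plus the double crossovers (26).
RF(n–h) = (170 + 26) / 1000 = 196/1000 = 0.1960 → 19.6 map units.

19.6 map units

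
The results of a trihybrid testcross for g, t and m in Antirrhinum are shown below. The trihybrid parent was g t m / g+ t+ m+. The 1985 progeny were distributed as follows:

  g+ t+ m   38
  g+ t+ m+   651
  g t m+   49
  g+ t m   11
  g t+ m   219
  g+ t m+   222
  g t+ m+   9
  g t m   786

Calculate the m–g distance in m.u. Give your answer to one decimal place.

5.4 m.u.

The two rarest classes, g+ t m and g t+ m+, are the double crossovers. Comparing them with the parentals, only the g allele has switched, so g is the middle locus and the order is t – g – m.
Crossovers in the g–m interval produce the single-crossover classes g t m+ and g+ t+ m (49 + 38 = 87) plus the double crossovers (20).
RF(g–m) = (87 + 20) / 1985 = 107/1985 = 0.0539 → 5.4 m.u.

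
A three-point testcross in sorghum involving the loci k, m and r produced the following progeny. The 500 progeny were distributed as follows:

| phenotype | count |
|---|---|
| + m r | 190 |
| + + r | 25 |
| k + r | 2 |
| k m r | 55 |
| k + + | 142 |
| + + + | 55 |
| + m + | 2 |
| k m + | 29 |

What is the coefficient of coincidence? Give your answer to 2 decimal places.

The two most frequent reciprocal classes, k + + and + m r, are the parental types, so the F1 was k + + / + m r.
The two rarest classes, k + r and + m +, are the double crossovers. Comparing them with the parentals, only the r allele has switched, so r is the middle locus and the order is k – r – m.
k–r: (110 + 4)/500 = 0.2280; r–m: (54 + 4)/500 = 0.1160.
Expected DCO frequency = 0.2280 × 0.1160 ≈ 0.02645; observed = 4/500 ≈ 0.00800.
Coefficient of coincidence = 0.00800/0.02645 ≈ 0.30.

0.30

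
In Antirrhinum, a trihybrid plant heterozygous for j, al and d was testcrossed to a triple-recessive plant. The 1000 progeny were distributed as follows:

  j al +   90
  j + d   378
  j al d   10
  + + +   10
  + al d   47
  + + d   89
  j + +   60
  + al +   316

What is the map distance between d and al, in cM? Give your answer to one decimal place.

12.7 cM

The two most frequent reciprocal classes, + al + and j + d, are the parental types, so the F1 was + al + / j + d.
The two rarest classes, + + + and j al d, are the double crossovers. Comparing them with the parentals, only the al allele has switched, so al is the middle locus and the order is j – al – d.
Crossovers in the al–d interval produce the single-crossover classes + al d and j + + (47 + 60 = 107) plus the double crossovers (20).
RF(al–d) = (107 + 20) / 1000 = 127/1000 = 0.1270 → 12.7 cM.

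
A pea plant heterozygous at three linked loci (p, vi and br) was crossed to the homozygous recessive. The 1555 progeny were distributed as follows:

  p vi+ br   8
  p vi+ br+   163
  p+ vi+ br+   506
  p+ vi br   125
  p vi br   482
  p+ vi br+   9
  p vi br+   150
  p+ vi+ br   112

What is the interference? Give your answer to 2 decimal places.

The two most frequent reciprocal classes, p+ vi+ br+ and p vi br, are the parental types, so the F1 was p+ vi+ br+ / p vi br.
The two rarest classes, p+ vi br+ and p vi+ br, are the double crossovers. Comparing them with the parentals, only the vi allele has switched, so vi is the middle locus and the order is br – vi – p.
br–vi: (262 + 17)/1555 = 0.1794; vi–p: (288 + 17)/1555 = 0.1961.
Expected DCO frequency = 0.1794 × 0.1961 ≈ 0.03518; observed = 17/1555 ≈ 0.01093.
Coefficient of coincidence = 0.01093/0.03518 ≈ 0.31; interference = 1 − 0.31 = 0.69.

0.69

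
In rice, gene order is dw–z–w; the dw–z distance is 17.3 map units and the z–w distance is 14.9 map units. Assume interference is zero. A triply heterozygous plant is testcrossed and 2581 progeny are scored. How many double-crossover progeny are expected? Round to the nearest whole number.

67

Map distances give recombination frequencies of 0.173 and 0.149 for the two intervals.
With no interference, expected double-crossover frequency = 0.173 × 0.149 = 0.02578.
Expected number = 0.02578 × 2581 = 66.53 ≈ 67.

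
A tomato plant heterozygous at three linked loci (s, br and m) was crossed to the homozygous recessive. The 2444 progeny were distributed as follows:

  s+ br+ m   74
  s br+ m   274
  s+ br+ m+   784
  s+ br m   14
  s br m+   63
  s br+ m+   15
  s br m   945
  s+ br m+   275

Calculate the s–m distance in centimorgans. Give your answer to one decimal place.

The two most frequent reciprocal classes, s+ br+ m+ and s br m, are the parental types, so the F1 was s+ br+ m+ / s br m.
The two rarest classes, s br+ m+ and s+ br m, are the double crossovers. Comparing them with the parentals, only the s allele has switched, so s is the middle locus and the order is br – s – m.
Crossovers in the s–m interval produce the single-crossover classes s+ br+ m and s br m+ (74 + 63 = 137) plus the double crossovers (29).
RF(s–m) = (137 + 29) / 2444 = 166/2444 = 0.0679 → 6.8 centimorgans.

6.8 centimorgans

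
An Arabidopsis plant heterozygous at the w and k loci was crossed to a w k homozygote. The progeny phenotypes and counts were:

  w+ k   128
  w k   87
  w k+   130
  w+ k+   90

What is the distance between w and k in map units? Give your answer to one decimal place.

40.7 map units

The two most frequent classes, w+ k (128) and w k+ (130), are the parental types, so the F1 was w+ k / w k+.
The recombinant classes are w+ k+ and w k: 90 + 87 = 177.
Recombination frequency = 177/435 = 0.4069 ≈ 40.7%, i.e. 40.7 map units.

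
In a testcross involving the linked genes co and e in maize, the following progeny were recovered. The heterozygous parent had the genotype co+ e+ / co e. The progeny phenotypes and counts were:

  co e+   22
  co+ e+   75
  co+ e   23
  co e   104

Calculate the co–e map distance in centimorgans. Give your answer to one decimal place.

20.1 centimorgans

The recombinant classes are co+ e and co e+: 23 + 22 = 45.
Recombination frequency = 45/224 = 0.2009 ≈ 20.1%, i.e. 20.1 centimorgans.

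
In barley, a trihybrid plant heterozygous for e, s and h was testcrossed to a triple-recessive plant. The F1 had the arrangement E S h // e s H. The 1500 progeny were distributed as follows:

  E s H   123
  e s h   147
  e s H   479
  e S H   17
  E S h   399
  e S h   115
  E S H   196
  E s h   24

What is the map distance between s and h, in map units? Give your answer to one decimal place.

25.6 map units

The two rarest classes, E s h and e S H, are the double crossovers. Comparing them with the parentals, only the s allele has switched, so s is the middle locus and the order is e – s – h.
Crossovers in the s–h interval produce the single-crossover classes E S H and e s h (196 + 147 = 343) plus the double crossovers (41).
RF(s–h) = (343 + 41) / 1500 = 384/1500 = 0.2560 → 25.6 map units.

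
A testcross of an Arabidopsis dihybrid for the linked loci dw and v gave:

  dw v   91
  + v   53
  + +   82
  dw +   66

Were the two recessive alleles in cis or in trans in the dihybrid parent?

cis

The two most frequent classes are + + (82) and dw v (91); these are the parental (non-recombinant) types.
So the F1 carried + + on one chromosome and dw v on the other — the recessive alleles are on the same chromosome (cis / coupling).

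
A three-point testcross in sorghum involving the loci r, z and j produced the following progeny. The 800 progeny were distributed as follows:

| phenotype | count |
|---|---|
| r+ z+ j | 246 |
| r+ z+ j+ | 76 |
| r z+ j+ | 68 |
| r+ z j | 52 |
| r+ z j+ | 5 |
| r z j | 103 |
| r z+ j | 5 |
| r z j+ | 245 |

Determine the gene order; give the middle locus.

The two most frequent reciprocal classes, r z j+ and r+ z+ j, are the parental types, so the F1 was r z j+ / r+ z+ j.
The two rarest classes, r+ z j+ and r z+ j, are the double crossovers. Comparing them with the parentals, only the r allele has switched, so r is the middle locus and the order is j – r – z.

r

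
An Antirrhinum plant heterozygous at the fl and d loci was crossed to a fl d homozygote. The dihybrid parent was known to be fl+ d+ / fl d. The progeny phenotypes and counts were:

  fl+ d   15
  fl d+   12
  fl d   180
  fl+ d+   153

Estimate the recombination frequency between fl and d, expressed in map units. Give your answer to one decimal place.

7.5 map units

The recombinant classes are fl+ d and fl d+: 15 + 12 = 27.
Recombination frequency = 27/360 = 0.0750 ≈ 7.5%, i.e. 7.5 map units.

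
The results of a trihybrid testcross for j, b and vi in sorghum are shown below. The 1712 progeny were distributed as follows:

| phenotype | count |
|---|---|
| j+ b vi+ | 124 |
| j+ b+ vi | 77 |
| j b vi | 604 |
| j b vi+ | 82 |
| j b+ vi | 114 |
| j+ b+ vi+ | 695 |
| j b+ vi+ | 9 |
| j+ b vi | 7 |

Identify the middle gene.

The two most frequent reciprocal classes, j b vi and j+ b+ vi+, are the parental types, so the F1 was j b vi / j+ b+ vi+.
The two rarest classes, j+ b vi and j b+ vi+, are the double crossovers. Comparing them with the parentals, only the j allele has switched, so j is the middle locus and the order is vi – j – b.

j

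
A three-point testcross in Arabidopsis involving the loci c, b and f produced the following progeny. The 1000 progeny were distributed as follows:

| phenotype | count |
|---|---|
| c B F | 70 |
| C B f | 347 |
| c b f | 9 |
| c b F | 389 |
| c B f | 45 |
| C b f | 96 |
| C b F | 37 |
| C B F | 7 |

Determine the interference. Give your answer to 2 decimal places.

0.10

The two most frequent reciprocal classes, c b F and C B f, are the parental types, so the F1 was c b F / C B f.
The two rarest classes, c b f and C B F, are the double crossovers. Comparing them with the parentals, only the f allele has switched, so f is the middle locus and the order is c – f – b.
c–f: (82 + 16)/1000 = 0.0980; f–b: (166 + 16)/1000 = 0.1820.
Expected DCO frequency = 0.0980 × 0.1820 ≈ 0.01784; observed = 16/1000 ≈ 0.01600.
Coefficient of coincidence = 0.01600/0.01784 ≈ 0.90; interference = 1 − 0.90 = 0.10.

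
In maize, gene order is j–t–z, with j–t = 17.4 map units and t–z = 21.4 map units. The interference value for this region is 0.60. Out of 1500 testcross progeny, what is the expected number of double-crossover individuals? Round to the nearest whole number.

22

Map distances give recombination frequencies of 0.174 and 0.214 for the two intervals.
With interference 0.60 (so coincidence = 0.40), expected double-crossover frequency = 0.174 × 0.214 × 0.40 = 0.01489.
Expected number = 0.01489 × 1500 = 22.34 ≈ 22.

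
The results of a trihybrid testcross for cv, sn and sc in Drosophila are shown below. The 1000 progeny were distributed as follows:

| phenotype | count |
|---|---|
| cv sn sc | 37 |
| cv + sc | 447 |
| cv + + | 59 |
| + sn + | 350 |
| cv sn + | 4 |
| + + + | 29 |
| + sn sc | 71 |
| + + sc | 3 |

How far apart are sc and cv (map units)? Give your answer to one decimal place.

13.7 map units

The two most frequent reciprocal classes, + sn + and cv + sc, are the parental types, so the F1 was + sn + / cv + sc.
The two rarest classes, cv sn + and + + sc, are the double crossovers. Comparing them with the parentals, only the cv allele has switched, so cv is the middle locus and the order is sn – cv – sc.
Crossovers in the cv–sc interval produce the single-crossover classes + sn sc and cv + + (71 + 59 = 130) plus the double crossovers (7).
RF(cv–sc) = (130 + 7) / 1000 = 137/1000 = 0.1370 → 13.7 map units.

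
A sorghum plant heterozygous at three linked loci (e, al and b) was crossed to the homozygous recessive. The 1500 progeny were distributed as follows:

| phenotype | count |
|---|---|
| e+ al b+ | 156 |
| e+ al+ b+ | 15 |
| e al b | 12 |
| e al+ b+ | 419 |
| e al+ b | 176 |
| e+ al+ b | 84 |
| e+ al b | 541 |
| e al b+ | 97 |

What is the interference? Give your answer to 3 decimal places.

The two most frequent reciprocal classes, e+ al b and e al+ b+, are the parental types, so the F1 was e+ al b / e al+ b+.
The two rarest classes, e al b and e+ al+ b+, are the double crossovers. Comparing them with the parentals, only the e allele has switched, so e is the middle locus and the order is b – e – al.
b–e: (332 + 27)/1500 = 0.2393; e–al: (181 + 27)/1500 = 0.1387.
Expected DCO frequency = 0.2393 × 0.1387 ≈ 0.03319; observed = 27/1500 ≈ 0.01800.
Coefficient of coincidence = 0.01800/0.03319 ≈ 0.542; interference = 1 − 0.542 = 0.458.

0.458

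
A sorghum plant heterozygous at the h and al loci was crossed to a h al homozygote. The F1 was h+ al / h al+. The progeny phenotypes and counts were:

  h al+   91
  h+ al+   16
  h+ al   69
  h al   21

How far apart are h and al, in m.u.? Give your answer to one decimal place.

The recombinant classes are h+ al+ and h al: 16 + 21 = 37.
Recombination frequency = 37/197 = 0.1878 ≈ 18.8%, i.e. 18.8 m.u.

18.8 m.u.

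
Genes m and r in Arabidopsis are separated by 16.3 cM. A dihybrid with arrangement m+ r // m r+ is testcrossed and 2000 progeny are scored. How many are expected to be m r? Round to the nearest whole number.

A map distance of 16.3 cM corresponds to a recombination frequency of 0.163.
The F1 is m+ r / m r+, so m r is a recombinant gamete class with expected frequency r/2 = 0.163/2 = 0.0815.
Expected number = 0.0815 × 2000 = 163.00 ≈ 163.

163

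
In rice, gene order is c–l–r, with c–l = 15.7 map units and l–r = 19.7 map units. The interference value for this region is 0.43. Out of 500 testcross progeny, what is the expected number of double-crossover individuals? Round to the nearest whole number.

Map distances give recombination frequencies of 0.157 and 0.197 for the two intervals.
With interference 0.43 (so coincidence = 0.57), expected double-crossover frequency = 0.157 × 0.197 × 0.57 = 0.01763.
Expected number = 0.01763 × 500 = 8.81 ≈ 9.

9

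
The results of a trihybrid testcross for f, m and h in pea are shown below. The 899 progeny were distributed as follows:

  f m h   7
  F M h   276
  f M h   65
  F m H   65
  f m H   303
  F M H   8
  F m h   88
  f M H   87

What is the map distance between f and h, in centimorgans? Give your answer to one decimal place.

16.1 centimorgans

The two most frequent reciprocal classes, f m H and F M h, are the parental types, so the F1 was f m H / F M h.
The two rarest classes, f m h and F M H, are the double crossovers. Comparing them with the parentals, only the h allele has switched, so h is the middle locus and the order is f – h – m.
Crossovers in the f–h interval produce the single-crossover classes F m H and f M h (65 + 65 = 130) plus the double crossovers (15).
RF(f–h) = (130 + 15) / 899 = 145/899 = 0.1613 → 16.1 centimorgans.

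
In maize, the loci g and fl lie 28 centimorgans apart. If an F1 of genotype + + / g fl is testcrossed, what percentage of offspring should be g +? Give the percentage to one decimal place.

A map distance of 28 centimorgans corresponds to a recombination frequency of 0.280.
The F1 is + + / g fl, so g + is a recombinant gamete class with expected frequency r/2 = 0.280/2 = 0.1400.
That is 0.1400 = 14.0% of the progeny.

14.0%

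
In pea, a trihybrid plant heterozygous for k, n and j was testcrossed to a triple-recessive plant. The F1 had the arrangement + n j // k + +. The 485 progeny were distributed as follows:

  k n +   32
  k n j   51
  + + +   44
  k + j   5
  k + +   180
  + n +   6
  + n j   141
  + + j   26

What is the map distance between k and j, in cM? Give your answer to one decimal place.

The two rarest classes, + n + and k + j, are the double crossovers. Comparing them with the parentals, only the j allele has switched, so j is the middle locus and the order is k – j – n.
Crossovers in the k–j interval produce the single-crossover classes k n j and + + + (51 + 44 = 95) plus the double crossovers (11).
RF(k–j) = (95 + 11) / 485 = 106/485 = 0.2186 → 21.9 cM.

21.9 cM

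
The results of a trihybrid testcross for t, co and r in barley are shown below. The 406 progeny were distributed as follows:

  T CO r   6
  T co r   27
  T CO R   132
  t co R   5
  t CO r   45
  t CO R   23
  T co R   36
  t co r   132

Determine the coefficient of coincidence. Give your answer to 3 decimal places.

0.796

The two most frequent reciprocal classes, t co r and T CO R, are the parental types, so the F1 was t co r / T CO R.
The two rarest classes, t co R and T CO r, are the double crossovers. Comparing them with the parentals, only the r allele has switched, so r is the middle locus and the order is t – r – co.
t–r: (50 + 11)/406 = 0.1502; r–co: (81 + 11)/406 = 0.2266.
Expected DCO frequency = 0.1502 × 0.2266 ≈ 0.03404; observed = 11/406 ≈ 0.02709.
Coefficient of coincidence = 0.02709/0.03404 ≈ 0.796.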